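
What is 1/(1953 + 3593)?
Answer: 1/5546 ≈ 0.00018031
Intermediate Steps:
1/(1953 + 3593) = 1/5546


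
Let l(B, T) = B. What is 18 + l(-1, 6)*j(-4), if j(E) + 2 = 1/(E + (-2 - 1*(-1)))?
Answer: 101/5 ≈ 20.200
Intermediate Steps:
j(E) = -2 + 1/(-1 + E) (j(E) = -2 + 1/(E + (-2 - 1*(-1))) = -2 + 1/(E + (-2 + 1)) = -2 + 1/(E - 1) = -2 + 1/(-1 + E))
18 + l(-1, 6)*j(-4) = 18 - (3 - 2*(-4))/(-1 - 4) = 18 - (3 + 8)/(-5) = 18 - (-1)*11/5 = 18 - 1*(-11/5) = 18 + 11/5 = 101/5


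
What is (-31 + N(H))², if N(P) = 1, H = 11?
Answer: 900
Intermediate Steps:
(-31 + N(H))² = (-31 + 1)² = (-30)² = 900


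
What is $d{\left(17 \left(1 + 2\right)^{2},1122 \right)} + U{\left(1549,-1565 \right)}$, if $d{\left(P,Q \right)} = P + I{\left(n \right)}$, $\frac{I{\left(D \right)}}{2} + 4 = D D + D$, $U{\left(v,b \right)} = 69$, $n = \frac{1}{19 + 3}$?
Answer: $\frac{51811}{242} \approx 214.09$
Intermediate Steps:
$n = \frac{1}{22} \approx 0.045455$
$I{\left(D \right)} = -8 + 2 D + 2 D^{2}$ ($I{\left(D \right)} = -8 + 2 \left(D D + D\right) = -8 + 2 \left(D^{2} + D\right) = -8 + 2 \left(D + D^{2}\right) = -8 + \left(2 D + 2 D^{2}\right) = -8 + 2 D + 2 D^{2}$)
$d{\left(P,Q \right)} = - \frac{1913}{242} + P$ ($d{\left(P,Q \right)} = P + \left(-8 + 2 \cdot \frac{1}{22} + \frac{2}{484}\right) = P + \left(-8 + \frac{1}{11} + 2 \cdot \frac{1}{484}\right) = P + \left(-8 + \frac{1}{11} + \frac{1}{242}\right) = P - \frac{1913}{242} = - \frac{1913}{242} + P$)
$d{\left(17 \left(1 + 2\right)^{2},1122 \right)} + U{\left(1549,-1565 \right)} = \left(- \frac{1913}{242} + 17 \left(1 + 2\right)^{2}\right) + 69 = \left(- \frac{1913}{242} + 17 \cdot 3^{2}\right) + 69 = \left(- \frac{1913}{242} + 17 \cdot 9\right) + 69 = \left(- \frac{1913}{242} + 153\right) + 69 = \frac{35113}{242} + 69 = \frac{51811}{242}$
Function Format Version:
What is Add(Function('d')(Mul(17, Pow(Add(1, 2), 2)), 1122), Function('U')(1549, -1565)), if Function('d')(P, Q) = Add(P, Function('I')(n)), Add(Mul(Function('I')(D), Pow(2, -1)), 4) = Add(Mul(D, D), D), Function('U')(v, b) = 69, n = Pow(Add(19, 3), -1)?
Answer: Rational(51811, 242) ≈ 214.09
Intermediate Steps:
n = Rational(1, 22) (n = Pow(22, -1) = Rational(1, 22) ≈ 0.045455)
Function('I')(D) = Add(-8, Mul(2, D), Mul(2, Pow(D, 2))) (Function('I')(D) = Add(-8, Mul(2, Add(Mul(D, D), D))) = Add(-8, Mul(2, Add(Pow(D, 2), D))) = Add(-8, Mul(2, Add(D, Pow(D, 2)))) = Add(-8, Add(Mul(2, D), Mul(2, Pow(D, 2)))) = Add(-8, Mul(2, D), Mul(2, Pow(D, 2))))
Function('d')(P, Q) = Add(Rational(-1913, 242), P) (Function('d')(P, Q) = Add(P, Add(-8, Mul(2, Rational(1, 22)), Mul(2, Pow(Rational(1, 22), 2)))) = Add(P, Add(-8, Rational(1, 11), Mul(2, Rational(1, 484)))) = Add(P, Add(-8, Rational(1, 11), Rational(1, 242))) = Add(P, Rational(-1913, 242)) = Add(Rational(-1913, 242), P))
Add(Function('d')(Mul(17, Pow(Add(1, 2), 2)), 1122), Function('U')(1549, -1565)) = Add(Add(Rational(-1913, 242), Mul(17, Pow(Add(1, 2), 2))), 69) = Add(Add(Rational(-1913, 242), Mul(17, Pow(3, 2))), 69) = Add(Add(Rational(-1913, 242), Mul(17, 9)), 69) = Add(Add(Rational(-1913, 242), 153), 69) = Add(Rational(35113, 242), 69) = Rational(51811, 242)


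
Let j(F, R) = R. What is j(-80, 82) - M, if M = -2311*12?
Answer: 27814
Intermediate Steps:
M = -27732
j(-80, 82) - M = 82 - 1*(-27732) = 82 + 27732 = 27814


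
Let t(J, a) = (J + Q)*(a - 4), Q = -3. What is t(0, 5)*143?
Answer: -429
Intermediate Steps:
t(J, a) = (-4 + a)*(-3 + J) (t(J, a) = (J - 3)*(a - 4) = (-3 + J)*(-4 + a) = (-4 + a)*(-3 + J))
t(0, 5)*143 = (12 - 4*0 - 3*5 + 0*5)*143 = (12 + 0 - 15 + 0)*143 = -3*143 = -429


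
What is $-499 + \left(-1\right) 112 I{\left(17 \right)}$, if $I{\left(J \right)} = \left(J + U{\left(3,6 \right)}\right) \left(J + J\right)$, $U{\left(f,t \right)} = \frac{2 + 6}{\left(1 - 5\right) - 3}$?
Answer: $-60883$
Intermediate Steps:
$U{\left(f,t \right)} = - \frac{8}{7}$ ($U{\left(f,t \right)} = \frac{8}{\left(1 - 5\right) - 3} = \frac{8}{-4 - 3} = \frac{8}{-7} = 8 \left(- \frac{1}{7}\right) = - \frac{8}{7}$)
$I{\left(J \right)} = 2 J \left(- \frac{8}{7} + J\right)$ ($I{\left(J \right)} = \left(J - \frac{8}{7}\right) \left(J + J\right) = \left(- \frac{8}{7} + J\right) 2 J = 2 J \left(- \frac{8}{7} + J\right)$)
$-499 + \left(-1\right) 112 I{\left(17 \right)} = -499 + \left(-1\right) 112 \cdot \frac{2}{7} \cdot 17 \left(-8 + 7 \cdot 17\right) = -499 - 112 \cdot \frac{2}{7} \cdot 17 \left(-8 + 119\right) = -499 - 112 \cdot \frac{2}{7} \cdot 17 \cdot 111 = -499 - 60384 = -60883$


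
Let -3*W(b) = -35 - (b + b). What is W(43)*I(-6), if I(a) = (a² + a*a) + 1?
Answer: 8833/3 ≈ 2944.3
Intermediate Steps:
W(b) = 35/3 + 2*b/3 (W(b) = -(-35 - (b + b))/3 = -(-35 - 2*b)/3 = 35/3 + 2*b/3)
I(a) = 1 + 2*a² (I(a) = (a² + a²) + 1 = 2*a² + 1 = 1 + 2*a²)
W(43)*I(-6) = (35/3 + (⅔)*43)*(1 + 2*(-6)²) = (35/3 + 86/3)*(1 + 2*36) = 121*(1 + 72)/3 = (121/3)*73 = 8833/3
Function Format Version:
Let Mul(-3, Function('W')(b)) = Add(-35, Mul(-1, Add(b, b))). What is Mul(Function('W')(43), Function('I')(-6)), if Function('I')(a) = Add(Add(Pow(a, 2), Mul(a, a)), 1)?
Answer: Rational(8833, 3) ≈ 2944.3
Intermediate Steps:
Function('W')(b) = Add(Rational(35, 3), Mul(Rational(2, 3), b)) (Function('W')(b) = Mul(Rational(-1, 3), Add(-35, Mul(-1, Add(b, b)))) = Mul(Rational(-1, 3), Add(-35, Mul(-1, Mul(2, b)))) = Mul(Rational(-1, 3), Add(-35, Mul(-2, b))) = Add(Rational(35, 3), Mul(Rational(2, 3), b)))
Function('I')(a) = Add(1, Mul(2, Pow(a, 2))) (Function('I')(a) = Add(Add(Pow(a, 2), Pow(a, 2)), 1) = Add(Mul(2, Pow(a, 2)), 1) = Add(1, Mul(2, Pow(a, 2))))
Mul(Function('W')(43), Function('I')(-6)) = Mul(Add(Rational(35, 3), Mul(Rational(2, 3), 43)), Add(1, Mul(2, Pow(-6, 2)))) = Mul(Add(Rational(35, 3), Rational(86, 3)), Add(1, Mul(2, 36))) = Mul(Rational(121, 3), Add(1, 72)) = Mul(Rational(121, 3), 73) = Rational(8833, 3)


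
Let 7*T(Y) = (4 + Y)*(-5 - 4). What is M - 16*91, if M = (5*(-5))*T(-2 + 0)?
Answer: -9742/7 ≈ -1391.7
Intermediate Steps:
T(Y) = -36/7 - 9*Y/7 (T(Y) = ((4 + Y)*(-5 - 4))/7 = ((4 + Y)*(-9))/7 = (-36 - 9*Y)/7 = -36/7 - 9*Y/7)
M = 450/7 (M = (5*(-5))*(-36/7 - 9*(-2 + 0)/7) = -25*(-36/7 - 9/7*(-2)) = -25*(-36/7 + 18/7) = -25*(-18/7) = 450/7 ≈ 64.286)
M - 16*91 = 450/7 - 16*91 = 450/7 - 1456 = -9742/7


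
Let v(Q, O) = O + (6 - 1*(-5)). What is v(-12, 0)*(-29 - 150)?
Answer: -1969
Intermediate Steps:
v(Q, O) = 11 + O (v(Q, O) = O + (6 + 5) = O + 11 = 11 + O)
v(-12, 0)*(-29 - 150) = (11 + 0)*(-29 - 150) = 11*(-179) = -1969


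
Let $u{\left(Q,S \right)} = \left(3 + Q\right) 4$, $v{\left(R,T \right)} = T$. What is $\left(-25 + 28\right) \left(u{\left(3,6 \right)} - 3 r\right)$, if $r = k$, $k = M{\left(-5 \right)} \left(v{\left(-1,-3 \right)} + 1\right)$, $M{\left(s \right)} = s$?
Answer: $-18$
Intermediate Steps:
$u{\left(Q,S \right)} = 12 + 4 Q$
$k = 10$ ($k = - 5 \left(-3 + 1\right) = \left(-5\right) \left(-2\right) = 10$)
$r = 10$
$\left(-25 + 28\right) \left(u{\left(3,6 \right)} - 3 r\right) = \left(-25 + 28\right) \left(\left(12 + 4 \cdot 3\right) - 30\right) = 3 \left(\left(12 + 12\right) - 30\right) = 3 \left(24 - 30\right) = 3 \left(-6\right) = -18$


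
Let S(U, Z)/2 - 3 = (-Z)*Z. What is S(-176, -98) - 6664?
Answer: -25866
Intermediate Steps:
S(U, Z) = 6 - 2*Z² (S(U, Z) = 6 + 2*((-Z)*Z) = 6 + 2*(-Z²) = 6 - 2*Z²)
S(-176, -98) - 6664 = (6 - 2*(-98)²) - 6664 = (6 - 2*9604) - 6664 = (6 - 19208) - 6664 = -19202 - 6664 = -25866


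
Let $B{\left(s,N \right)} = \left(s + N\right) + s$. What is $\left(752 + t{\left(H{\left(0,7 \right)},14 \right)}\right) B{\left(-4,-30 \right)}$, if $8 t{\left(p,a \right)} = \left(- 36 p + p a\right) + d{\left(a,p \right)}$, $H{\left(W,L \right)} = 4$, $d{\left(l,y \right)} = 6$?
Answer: $- \frac{56373}{2} \approx -28187.0$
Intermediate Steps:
$B{\left(s,N \right)} = N + 2 s$ ($B{\left(s,N \right)} = \left(N + s\right) + s = N + 2 s$)
$t{\left(p,a \right)} = \frac{3}{4} - \frac{9 p}{2} + \frac{a p}{8}$ ($t{\left(p,a \right)} = \frac{\left(- 36 p + p a\right) + 6}{8} = \frac{\left(- 36 p + a p\right) + 6}{8} = \frac{6 - 36 p + a p}{8} = \frac{3}{4} - \frac{9 p}{2} + \frac{a p}{8}$)
$\left(752 + t{\left(H{\left(0,7 \right)},14 \right)}\right) B{\left(-4,-30 \right)} = \left(752 + \left(\frac{3}{4} - 18 + \frac{1}{8} \cdot 14 \cdot 4\right)\right) \left(-30 + 2 \left(-4\right)\right) = \left(752 + \left(\frac{3}{4} - 18 + 7\right)\right) \left(-30 - 8\right) = \left(752 - \frac{41}{4}\right) \left(-38\right) = \frac{2967}{4} \left(-38\right) = - \frac{56373}{2}$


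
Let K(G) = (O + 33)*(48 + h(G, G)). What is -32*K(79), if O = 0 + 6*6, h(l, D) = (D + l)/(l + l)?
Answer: -108192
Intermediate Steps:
h(l, D) = (D + l)/(2*l) (h(l, D) = (D + l)/((2*l)) = (D + l)*(1/(2*l)) = (D + l)/(2*l))
O = 36 (O = 0 + 36 = 36)
K(G) = 3381 (K(G) = (36 + 33)*(48 + (G + G)/(2*G)) = 69*(48 + (2*G)/(2*G)) = 69*(48 + 1) = 69*49 = 3381)
-32*K(79) = -32*3381 = -108192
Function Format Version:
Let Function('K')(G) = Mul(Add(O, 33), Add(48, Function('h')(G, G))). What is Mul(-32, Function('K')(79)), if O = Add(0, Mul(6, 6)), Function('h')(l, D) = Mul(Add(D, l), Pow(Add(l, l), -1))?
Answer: -108192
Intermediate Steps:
Function('h')(l, D) = Mul(Rational(1, 2), Pow(l, -1), Add(D, l)) (Function('h')(l, D) = Mul(Add(D, l), Pow(Mul(2, l), -1)) = Mul(Add(D, l), Mul(Rational(1, 2), Pow(l, -1))) = Mul(Rational(1, 2), Pow(l, -1), Add(D, l)))
O = 36 (O = Add(0, 36) = 36)
Function('K')(G) = 3381 (Function('K')(G) = Mul(Add(36, 33), Add(48, Mul(Rational(1, 2), Pow(G, -1), Add(G, G)))) = Mul(69, Add(48, Mul(Rational(1, 2), Pow(G, -1), Mul(2, G)))) = Mul(69, Add(48, 1)) = Mul(69, 49) = 3381)
Mul(-32, Function('K')(79)) = Mul(-32, 3381) = -108192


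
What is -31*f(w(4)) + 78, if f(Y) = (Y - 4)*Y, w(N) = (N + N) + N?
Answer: -2898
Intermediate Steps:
w(N) = 3*N (w(N) = 2*N + N = 3*N)
f(Y) = Y*(-4 + Y) (f(Y) = (-4 + Y)*Y = Y*(-4 + Y))
-31*f(w(4)) + 78 = -31*3*4*(-4 + 3*4) + 78 = -372*(-4 + 12) + 78 = -372*8 + 78 = -31*96 + 78 = -2976 + 78 = -2898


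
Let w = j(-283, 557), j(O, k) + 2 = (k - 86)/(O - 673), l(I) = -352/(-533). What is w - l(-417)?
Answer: -1606651/509548 ≈ -3.1531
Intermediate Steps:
l(I) = 352/533 (l(I) = -352*(-1/533) = 352/533)
j(O, k) = -2 + (-86 + k)/(-673 + O) (j(O, k) = -2 + (k - 86)/(O - 673) = -2 + (-86 + k)/(-673 + O))
w = -2383/956 (w = (1260 + 557 - 2*(-283))/(-673 - 283) = (1260 + 557 + 566)/(-956) = -1/956*2383 = -2383/956 ≈ -2.4927)
w - l(-417) = -2383/956 - 1*352/533 = -2383/956 - 352/533 = -1606651/509548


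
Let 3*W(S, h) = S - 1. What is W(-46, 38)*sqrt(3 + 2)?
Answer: -47*sqrt(5)/3 ≈ -35.032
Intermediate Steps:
W(S, h) = -1/3 + S/3 (W(S, h) = (S - 1)/3 = (-1 + S)/3 = -1/3 + S/3)
W(-46, 38)*sqrt(3 + 2) = (-1/3 + (1/3)*(-46))*sqrt(3 + 2) = (-1/3 - 46/3)*sqrt(5) = -47*sqrt(5)/3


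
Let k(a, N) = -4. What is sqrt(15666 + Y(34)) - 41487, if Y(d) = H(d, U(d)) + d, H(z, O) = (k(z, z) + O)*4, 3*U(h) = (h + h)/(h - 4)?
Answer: -41487 + 2*sqrt(882395)/15 ≈ -41362.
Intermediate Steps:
U(h) = 2*h/(3*(-4 + h)) (U(h) = ((h + h)/(h - 4))/3 = ((2*h)/(-4 + h))/3 = (2*h/(-4 + h))/3 = 2*h/(3*(-4 + h)))
H(z, O) = -16 + 4*O (H(z, O) = (-4 + O)*4 = -16 + 4*O)
Y(d) = -16 + d + 8*d/(3*(-4 + d)) (Y(d) = (-16 + 4*(2*d/(3*(-4 + d)))) + d = (-16 + 8*d/(3*(-4 + d))) + d = -16 + d + 8*d/(3*(-4 + d)))
sqrt(15666 + Y(34)) - 41487 = sqrt(15666 + (64 + 34**2 - 52/3*34)/(-4 + 34)) - 41487 = sqrt(15666 + (64 + 1156 - 1768/3)/30) - 41487 = sqrt(15666 + (1/30)*(1892/3)) - 41487 = sqrt(15666 + 946/45) - 41487 = sqrt(705916/45) - 41487 = 2*sqrt(882395)/15 - 41487 = -41487 + 2*sqrt(882395)/15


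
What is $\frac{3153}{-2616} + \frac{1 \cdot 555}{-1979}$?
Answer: $- \frac{2563889}{1725688} \approx -1.4857$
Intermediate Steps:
$\frac{3153}{-2616} + \frac{1 \cdot 555}{-1979} = 3153 \left(- \frac{1}{2616}\right) + 555 \left(- \frac{1}{1979}\right) = - \frac{1051}{872} - \frac{555}{1979} = - \frac{2563889}{1725688}$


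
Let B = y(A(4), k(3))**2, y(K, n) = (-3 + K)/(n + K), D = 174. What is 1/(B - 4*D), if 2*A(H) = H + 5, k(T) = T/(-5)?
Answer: -169/117599 ≈ -0.0014371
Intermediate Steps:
k(T) = -T/5 (k(T) = T*(-1/5) = -T/5)
A(H) = 5/2 + H/2 (A(H) = (H + 5)/2 = (5 + H)/2 = 5/2 + H/2)
y(K, n) = (-3 + K)/(K + n)
B = 25/169 (B = ((-3 + (5/2 + (1/2)*4))/((5/2 + (1/2)*4) - 1/5*3))**2 = ((-3 + (5/2 + 2))/((5/2 + 2) - 3/5))**2 = ((-3 + 9/2)/(9/2 - 3/5))**2 = ((3/2)/(39/10))**2 = ((10/39)*(3/2))**2 = (5/13)**2 = 25/169 ≈ 0.14793)
1/(B - 4*D) = 1/(25/169 - 4*174) = 1/(25/169 - 696) = 1/(-117599/169) = -169/117599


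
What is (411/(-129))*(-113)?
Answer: 15481/43 ≈ 360.02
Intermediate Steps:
(411/(-129))*(-113) = (411*(-1/129))*(-113) = -137/43*(-113) = 15481/43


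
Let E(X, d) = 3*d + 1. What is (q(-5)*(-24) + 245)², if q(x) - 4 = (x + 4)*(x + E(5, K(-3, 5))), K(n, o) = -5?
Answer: 94249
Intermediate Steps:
E(X, d) = 1 + 3*d
q(x) = 4 + (-14 + x)*(4 + x) (q(x) = 4 + (x + 4)*(x + (1 + 3*(-5))) = 4 + (4 + x)*(x + (1 - 15)) = 4 + (4 + x)*(x - 14) = 4 + (4 + x)*(-14 + x) = 4 + (-14 + x)*(4 + x))
(q(-5)*(-24) + 245)² = ((-52 + (-5)² - 10*(-5))*(-24) + 245)² = ((-52 + 25 + 50)*(-24) + 245)² = (23*(-24) + 245)² = (-552 + 245)² = (-307)² = 94249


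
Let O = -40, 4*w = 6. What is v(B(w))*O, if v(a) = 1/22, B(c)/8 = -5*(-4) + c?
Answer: -20/11 ≈ -1.8182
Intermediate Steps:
w = 3/2 (w = (¼)*6 = 3/2 ≈ 1.5000)
B(c) = 160 + 8*c (B(c) = 8*(-5*(-4) + c) = 8*(20 + c) = 160 + 8*c)
v(a) = 1/22
v(B(w))*O = (1/22)*(-40) = -20/11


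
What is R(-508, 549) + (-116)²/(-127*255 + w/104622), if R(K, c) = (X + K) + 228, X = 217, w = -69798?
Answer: -17905645793/282354439 ≈ -63.415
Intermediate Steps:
R(K, c) = 445 + K (R(K, c) = (217 + K) + 228 = 445 + K)
R(-508, 549) + (-116)²/(-127*255 + w/104622) = (445 - 508) + (-116)²/(-127*255 - 69798/104622) = -63 + 13456/(-32385 - 69798*1/104622) = -63 + 13456/(-32385 - 11633/17437) = -63 + 13456/(-564708878/17437) = -63 + 13456*(-17437/564708878) = -63 - 117316136/282354439 = -17905645793/282354439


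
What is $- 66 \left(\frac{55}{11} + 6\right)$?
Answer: $-726$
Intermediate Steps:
$- 66 \left(\frac{55}{11} + 6\right) = - 66 \left(55 \cdot \frac{1}{11} + 6\right) = - 66 \left(5 + 6\right) = \left(-66\right) 11 = -726$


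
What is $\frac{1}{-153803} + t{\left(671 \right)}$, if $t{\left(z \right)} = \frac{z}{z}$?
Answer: $\frac{153802}{153803} \approx 0.99999$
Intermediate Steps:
$t{\left(z \right)} = 1$
$\frac{1}{-153803} + t{\left(671 \right)} = \frac{1}{-153803} + 1 = - \frac{1}{153803} + 1 = \frac{153802}{153803}$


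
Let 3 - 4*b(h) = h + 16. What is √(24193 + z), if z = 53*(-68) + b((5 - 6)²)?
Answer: √82342/2 ≈ 143.48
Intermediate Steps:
b(h) = -13/4 - h/4 (b(h) = ¾ - (h + 16)/4 = ¾ - (16 + h)/4 = ¾ + (-4 - h/4) = -13/4 - h/4)
z = -7215/2 (z = 53*(-68) + (-13/4 - (5 - 6)²/4) = -3604 + (-13/4 - ¼*(-1)²) = -3604 + (-13/4 - ¼*1) = -3604 + (-13/4 - ¼) = -3604 - 7/2 = -7215/2 ≈ -3607.5)
√(24193 + z) = √(24193 - 7215/2) = √(41171/2) = √82342/2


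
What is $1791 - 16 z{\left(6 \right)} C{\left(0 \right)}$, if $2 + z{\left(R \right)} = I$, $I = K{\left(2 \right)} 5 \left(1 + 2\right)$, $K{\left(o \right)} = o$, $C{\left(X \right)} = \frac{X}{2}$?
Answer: $1791$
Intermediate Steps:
$C{\left(X \right)} = \frac{X}{2}$ ($C{\left(X \right)} = X \frac{1}{2} = \frac{X}{2}$)
$I = 30$ ($I = 2 \cdot 5 \left(1 + 2\right) = 10 \cdot 3 = 30$)
$z{\left(R \right)} = 28$ ($z{\left(R \right)} = -2 + 30 = 28$)
$1791 - 16 z{\left(6 \right)} C{\left(0 \right)} = 1791 - 16 \cdot 28 \cdot \frac{1}{2} \cdot 0 = 1791 - 448 \cdot 0 = 1791 - 0 = 1791 + 0 = 1791$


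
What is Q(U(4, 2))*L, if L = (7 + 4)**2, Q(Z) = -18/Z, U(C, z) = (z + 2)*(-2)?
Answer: 1089/4 ≈ 272.25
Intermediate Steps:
U(C, z) = -4 - 2*z (U(C, z) = (2 + z)*(-2) = -4 - 2*z)
L = 121 (L = 11**2 = 121)
Q(U(4, 2))*L = -18/(-4 - 2*2)*121 = -18/(-4 - 4)*121 = -18/(-8)*121 = -18*(-1/8)*121 = (9/4)*121 = 1089/4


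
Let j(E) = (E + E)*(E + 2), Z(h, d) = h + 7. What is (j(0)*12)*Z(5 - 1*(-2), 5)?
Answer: 0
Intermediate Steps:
Z(h, d) = 7 + h
j(E) = 2*E*(2 + E) (j(E) = (2*E)*(2 + E) = 2*E*(2 + E))
(j(0)*12)*Z(5 - 1*(-2), 5) = ((2*0*(2 + 0))*12)*(7 + (5 - 1*(-2))) = ((2*0*2)*12)*(7 + (5 + 2)) = (0*12)*(7 + 7) = 0*14 = 0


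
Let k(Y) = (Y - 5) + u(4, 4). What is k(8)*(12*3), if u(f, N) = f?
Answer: 252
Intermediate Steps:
k(Y) = -1 + Y (k(Y) = (Y - 5) + 4 = (-5 + Y) + 4 = -1 + Y)
k(8)*(12*3) = (-1 + 8)*(12*3) = 7*36 = 252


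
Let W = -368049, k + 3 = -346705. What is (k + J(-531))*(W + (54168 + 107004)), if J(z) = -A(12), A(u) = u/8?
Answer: 143452442463/2 ≈ 7.1726e+10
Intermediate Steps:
k = -346708 (k = -3 - 346705 = -346708)
A(u) = u/8 (A(u) = u*(⅛) = u/8)
J(z) = -3/2 (J(z) = -12/8 = -1*3/2 = -3/2)
(k + J(-531))*(W + (54168 + 107004)) = (-346708 - 3/2)*(-368049 + (54168 + 107004)) = -693419*(-368049 + 161172)/2 = -693419/2*(-206877) = 143452442463/2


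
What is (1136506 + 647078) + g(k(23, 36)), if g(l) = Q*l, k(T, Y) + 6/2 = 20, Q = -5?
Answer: 1783499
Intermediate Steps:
k(T, Y) = 17 (k(T, Y) = -3 + 20 = 17)
g(l) = -5*l
(1136506 + 647078) + g(k(23, 36)) = (1136506 + 647078) - 5*17 = 1783584 - 85 = 1783499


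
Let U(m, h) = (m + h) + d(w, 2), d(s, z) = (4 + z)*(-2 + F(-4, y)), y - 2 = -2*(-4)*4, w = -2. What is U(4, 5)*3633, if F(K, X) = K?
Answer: -98091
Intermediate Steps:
y = 34 (y = 2 - 2*(-4)*4 = 2 + 8*4 = 2 + 32 = 34)
d(s, z) = -24 - 6*z (d(s, z) = (4 + z)*(-2 - 4) = (4 + z)*(-6) = -24 - 6*z)
U(m, h) = -36 + h + m (U(m, h) = (m + h) + (-24 - 6*2) = (h + m) + (-24 - 12) = (h + m) - 36 = -36 + h + m)
U(4, 5)*3633 = (-36 + 5 + 4)*3633 = -27*3633 = -98091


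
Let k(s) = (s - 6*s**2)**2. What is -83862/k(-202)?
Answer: -41931/30018870338 ≈ -1.3968e-6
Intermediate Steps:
-83862/k(-202) = -83862*1/(40804*(-1 + 6*(-202))**2) = -83862*1/(40804*(-1 - 1212)**2) = -83862/(40804*(-1213)**2) = -83862/(40804*1471369) = -83862/60037740676 = -83862*1/60037740676 = -41931/30018870338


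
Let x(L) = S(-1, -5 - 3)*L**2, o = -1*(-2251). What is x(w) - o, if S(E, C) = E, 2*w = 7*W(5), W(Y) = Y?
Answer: -10229/4 ≈ -2557.3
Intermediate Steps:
w = 35/2 (w = (7*5)/2 = (1/2)*35 = 35/2 ≈ 17.500)
o = 2251
x(L) = -L**2
x(w) - o = -(35/2)**2 - 1*2251 = -1*1225/4 - 2251 = -1225/4 - 2251 = -10229/4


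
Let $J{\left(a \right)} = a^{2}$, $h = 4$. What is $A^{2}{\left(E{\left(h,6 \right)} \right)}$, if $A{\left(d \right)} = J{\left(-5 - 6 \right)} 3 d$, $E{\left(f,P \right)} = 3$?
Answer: $1185921$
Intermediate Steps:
$A{\left(d \right)} = 363 d$ ($A{\left(d \right)} = \left(-5 - 6\right)^{2} \cdot 3 d = \left(-11\right)^{2} \cdot 3 d = 121 \cdot 3 d = 363 d$)
$A^{2}{\left(E{\left(h,6 \right)} \right)} = \left(363 \cdot 3\right)^{2} = 1089^{2} = 1185921$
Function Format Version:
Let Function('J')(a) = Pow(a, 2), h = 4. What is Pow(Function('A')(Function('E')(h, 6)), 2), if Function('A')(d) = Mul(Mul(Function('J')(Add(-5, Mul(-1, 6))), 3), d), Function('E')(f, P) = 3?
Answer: 1185921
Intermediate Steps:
Function('A')(d) = Mul(363, d) (Function('A')(d) = Mul(Mul(Pow(Add(-5, Mul(-1, 6)), 2), 3), d) = Mul(Mul(Pow(Add(-5, -6), 2), 3), d) = Mul(Mul(Pow(-11, 2), 3), d) = Mul(Mul(121, 3), d) = Mul(363, d))
Pow(Function('A')(Function('E')(h, 6)), 2) = Pow(Mul(363, 3), 2) = Pow(1089, 2) = 1185921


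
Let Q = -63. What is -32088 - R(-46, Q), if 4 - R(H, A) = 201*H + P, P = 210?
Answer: -41128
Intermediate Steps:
R(H, A) = -206 - 201*H (R(H, A) = 4 - (201*H + 210) = 4 - (210 + 201*H) = 4 + (-210 - 201*H) = -206 - 201*H)
-32088 - R(-46, Q) = -32088 - (-206 - 201*(-46)) = -32088 - (-206 + 9246) = -32088 - 1*9040 = -32088 - 9040 = -41128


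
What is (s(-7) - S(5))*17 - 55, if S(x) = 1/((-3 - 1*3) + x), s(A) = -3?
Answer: -89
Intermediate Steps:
S(x) = 1/(-6 + x) (S(x) = 1/((-3 - 3) + x) = 1/(-6 + x))
(s(-7) - S(5))*17 - 55 = (-3 - 1/(-6 + 5))*17 - 55 = (-3 - 1/(-1))*17 - 55 = (-3 - 1*(-1))*17 - 55 = (-3 + 1)*17 - 55 = -2*17 - 55 = -34 - 55 = -89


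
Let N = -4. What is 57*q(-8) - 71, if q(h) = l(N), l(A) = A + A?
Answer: -527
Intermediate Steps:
l(A) = 2*A
q(h) = -8 (q(h) = 2*(-4) = -8)
57*q(-8) - 71 = 57*(-8) - 71 = -456 - 71 = -527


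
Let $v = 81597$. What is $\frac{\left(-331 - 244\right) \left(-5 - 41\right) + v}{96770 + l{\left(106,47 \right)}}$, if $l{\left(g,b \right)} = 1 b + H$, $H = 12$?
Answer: $\frac{108047}{96829} \approx 1.1159$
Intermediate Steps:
$l{\left(g,b \right)} = 12 + b$ ($l{\left(g,b \right)} = 1 b + 12 = b + 12 = 12 + b$)
$\frac{\left(-331 - 244\right) \left(-5 - 41\right) + v}{96770 + l{\left(106,47 \right)}} = \frac{\left(-331 - 244\right) \left(-5 - 41\right) + 81597}{96770 + \left(12 + 47\right)} = \frac{\left(-575\right) \left(-46\right) + 81597}{96770 + 59} = \frac{26450 + 81597}{96829} = 108047 \cdot \frac{1}{96829} = \frac{108047}{96829}$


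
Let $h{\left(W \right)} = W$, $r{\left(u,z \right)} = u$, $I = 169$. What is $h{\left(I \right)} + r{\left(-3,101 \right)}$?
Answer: $166$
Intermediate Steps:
$h{\left(I \right)} + r{\left(-3,101 \right)} = 169 - 3 = 166$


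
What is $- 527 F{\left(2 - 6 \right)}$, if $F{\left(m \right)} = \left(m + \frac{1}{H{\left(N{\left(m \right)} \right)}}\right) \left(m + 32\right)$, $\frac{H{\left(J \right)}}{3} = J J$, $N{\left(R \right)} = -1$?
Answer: $\frac{162316}{3} \approx 54105.0$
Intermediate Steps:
$H{\left(J \right)} = 3 J^{2}$ ($H{\left(J \right)} = 3 J J = 3 J^{2}$)
$F{\left(m \right)} = \left(32 + m\right) \left(\frac{1}{3} + m\right)$ ($F{\left(m \right)} = \left(m + \frac{1}{3 \left(-1\right)^{2}}\right) \left(m + 32\right) = \left(m + \frac{1}{3 \cdot 1}\right) \left(32 + m\right) = \left(m + \frac{1}{3}\right) \left(32 + m\right) = \left(\frac{1}{3} + m\right) \left(32 + m\right) = \left(32 + m\right) \left(\frac{1}{3} + m\right)$)
$- 527 F{\left(2 - 6 \right)} = - 527 \left(\frac{32}{3} + \frac{2 - 6}{3} + \left(2 - 6\right) \left(32 + \left(2 - 6\right)\right)\right) = - 527 \left(\frac{32}{3} + \frac{1}{3} \left(-4\right) - 4 \left(32 - 4\right)\right) = - 527 \left(\frac{32}{3} - \frac{4}{3} - 112\right) = \left(-527\right) \left(- \frac{308}{3}\right) = \frac{162316}{3}$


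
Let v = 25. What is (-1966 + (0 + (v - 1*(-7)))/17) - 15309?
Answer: -293643/17 ≈ -17273.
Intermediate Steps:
(-1966 + (0 + (v - 1*(-7)))/17) - 15309 = (-1966 + (0 + (25 - 1*(-7)))/17) - 15309 = (-1966 + (0 + (25 + 7))/17) - 15309 = (-1966 + (0 + 32)/17) - 15309 = (-1966 + (1/17)*32) - 15309 = (-1966 + 32/17) - 15309 = -33390/17 - 15309 = -293643/17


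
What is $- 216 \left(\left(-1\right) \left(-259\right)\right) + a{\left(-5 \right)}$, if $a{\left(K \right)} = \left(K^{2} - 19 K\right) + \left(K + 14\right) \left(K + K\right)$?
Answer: $-55914$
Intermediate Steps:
$a{\left(K \right)} = K^{2} - 19 K + 2 K \left(14 + K\right)$ ($a{\left(K \right)} = \left(K^{2} - 19 K\right) + \left(14 + K\right) 2 K = \left(K^{2} - 19 K\right) + 2 K \left(14 + K\right) = K^{2} - 19 K + 2 K \left(14 + K\right)$)
$- 216 \left(\left(-1\right) \left(-259\right)\right) + a{\left(-5 \right)} = - 216 \left(\left(-1\right) \left(-259\right)\right) + 3 \left(-5\right) \left(3 - 5\right) = \left(-216\right) 259 + 3 \left(-5\right) \left(-2\right) = -55944 + 30 = -55914$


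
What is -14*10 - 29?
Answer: -169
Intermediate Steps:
-14*10 - 29 = -140 - 29 = -169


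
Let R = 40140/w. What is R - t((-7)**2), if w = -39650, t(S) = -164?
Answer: 646246/3965 ≈ 162.99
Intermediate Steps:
R = -4014/3965 (R = 40140/(-39650) = 40140*(-1/39650) = -4014/3965 ≈ -1.0124)
R - t((-7)**2) = -4014/3965 - 1*(-164) = -4014/3965 + 164 = 646246/3965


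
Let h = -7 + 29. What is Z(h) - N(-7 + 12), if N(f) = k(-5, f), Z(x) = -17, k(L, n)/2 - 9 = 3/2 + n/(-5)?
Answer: -36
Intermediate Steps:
h = 22
k(L, n) = 21 - 2*n/5 (k(L, n) = 18 + 2*(3/2 + n/(-5)) = 18 + 2*(3*(½) + n*(-⅕)) = 18 + 2*(3/2 - n/5) = 18 + (3 - 2*n/5) = 21 - 2*n/5)
N(f) = 21 - 2*f/5
Z(h) - N(-7 + 12) = -17 - (21 - 2*(-7 + 12)/5) = -17 - (21 - ⅖*5) = -17 - (21 - 2) = -17 - 1*19 = -17 - 19 = -36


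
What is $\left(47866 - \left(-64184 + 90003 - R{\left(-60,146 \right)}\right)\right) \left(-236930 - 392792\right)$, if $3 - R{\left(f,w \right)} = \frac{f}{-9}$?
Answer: $- \frac{41643515860}{3} \approx -1.3881 \cdot 10^{10}$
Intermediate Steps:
$R{\left(f,w \right)} = 3 + \frac{f}{9}$ ($R{\left(f,w \right)} = 3 - \frac{f}{-9} = 3 - f \left(- \frac{1}{9}\right) = 3 - - \frac{f}{9} = 3 + \frac{f}{9}$)
$\left(47866 - \left(-64184 + 90003 - R{\left(-60,146 \right)}\right)\right) \left(-236930 - 392792\right) = \left(47866 + \left(\left(3 + \frac{1}{9} \left(-60\right)\right) - \left(-64184 - -90003\right)\right)\right) \left(-236930 - 392792\right) = \left(47866 + \left(\left(3 - \frac{20}{3}\right) - \left(-64184 + 90003\right)\right)\right) \left(-629722\right) = \left(47866 - \frac{77468}{3}\right) \left(-629722\right) = \frac{66130}{3} \left(-629722\right) = - \frac{41643515860}{3}$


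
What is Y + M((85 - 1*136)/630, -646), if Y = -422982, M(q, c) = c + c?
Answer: -424274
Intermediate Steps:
M(q, c) = 2*c
Y + M((85 - 1*136)/630, -646) = -422982 + 2*(-646) = -422982 - 1292 = -424274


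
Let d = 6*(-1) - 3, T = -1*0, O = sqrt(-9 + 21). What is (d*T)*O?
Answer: 0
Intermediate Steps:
O = 2*sqrt(3) (O = sqrt(12) = 2*sqrt(3) ≈ 3.4641)
T = 0
d = -9 (d = -6 - 3 = -9)
(d*T)*O = (-9*0)*(2*sqrt(3)) = 0*(2*sqrt(3)) = 0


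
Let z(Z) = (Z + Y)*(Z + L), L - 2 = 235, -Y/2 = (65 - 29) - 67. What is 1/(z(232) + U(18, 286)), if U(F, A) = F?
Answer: 1/137904 ≈ 7.2514e-6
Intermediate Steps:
Y = 62 (Y = -2*((65 - 29) - 67) = -2*(36 - 67) = -2*(-31) = 62)
L = 237 (L = 2 + 235 = 237)
z(Z) = (62 + Z)*(237 + Z) (z(Z) = (Z + 62)*(Z + 237) = (62 + Z)*(237 + Z))
1/(z(232) + U(18, 286)) = 1/((14694 + 232² + 299*232) + 18) = 1/((14694 + 53824 + 69368) + 18) = 1/(137886 + 18) = 1/137904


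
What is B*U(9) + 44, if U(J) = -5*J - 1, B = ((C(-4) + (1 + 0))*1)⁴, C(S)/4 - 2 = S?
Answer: -110402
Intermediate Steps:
C(S) = 8 + 4*S
B = 2401 (B = (((8 + 4*(-4)) + (1 + 0))*1)⁴ = (((8 - 16) + 1)*1)⁴ = ((-8 + 1)*1)⁴ = (-7*1)⁴ = (-7)⁴ = 2401)
U(J) = -1 - 5*J
B*U(9) + 44 = 2401*(-1 - 5*9) + 44 = 2401*(-1 - 45) + 44 = 2401*(-46) + 44 = -110446 + 44 = -110402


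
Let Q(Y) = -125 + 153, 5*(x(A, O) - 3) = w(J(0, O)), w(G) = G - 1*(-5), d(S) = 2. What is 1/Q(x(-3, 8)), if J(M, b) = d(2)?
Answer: 1/28 ≈ 0.035714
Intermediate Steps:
J(M, b) = 2
w(G) = 5 + G (w(G) = G + 5 = 5 + G)
x(A, O) = 22/5 (x(A, O) = 3 + (5 + 2)/5 = 3 + (1/5)*7 = 3 + 7/5 = 22/5)
Q(Y) = 28
1/Q(x(-3, 8)) = 1/28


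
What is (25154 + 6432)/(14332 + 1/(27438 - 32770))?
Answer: 168416552/76418223 ≈ 2.2039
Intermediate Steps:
(25154 + 6432)/(14332 + 1/(27438 - 32770)) = 31586/(14332 + 1/(-5332)) = 31586/(14332 - 1/5332) = 31586/(76418223/5332) = 31586*(5332/76418223) = 168416552/76418223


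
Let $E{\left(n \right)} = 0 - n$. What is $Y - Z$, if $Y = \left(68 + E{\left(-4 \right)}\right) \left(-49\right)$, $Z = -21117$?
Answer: $17589$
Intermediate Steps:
$E{\left(n \right)} = - n$
$Y = -3528$ ($Y = \left(68 - -4\right) \left(-49\right) = \left(68 + 4\right) \left(-49\right) = 72 \left(-49\right) = -3528$)
$Y - Z = -3528 - -21117 = -3528 + 21117 = 17589$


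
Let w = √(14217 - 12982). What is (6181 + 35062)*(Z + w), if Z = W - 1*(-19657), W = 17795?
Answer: 1544632836 + 41243*√1235 ≈ 1.5461e+9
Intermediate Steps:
Z = 37452 (Z = 17795 - 1*(-19657) = 17795 + 19657 = 37452)
w = √1235 ≈ 35.143
(6181 + 35062)*(Z + w) = (6181 + 35062)*(37452 + √1235) = 41243*(37452 + √1235) = 1544632836 + 41243*√1235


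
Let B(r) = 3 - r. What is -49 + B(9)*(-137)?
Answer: 773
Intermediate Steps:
-49 + B(9)*(-137) = -49 + (3 - 1*9)*(-137) = -49 + (3 - 9)*(-137) = -49 - 6*(-137) = -49 + 822 = 773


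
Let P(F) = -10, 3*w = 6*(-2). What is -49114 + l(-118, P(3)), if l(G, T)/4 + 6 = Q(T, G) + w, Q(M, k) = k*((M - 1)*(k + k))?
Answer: -1274466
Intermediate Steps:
w = -4 (w = (6*(-2))/3 = (⅓)*(-12) = -4)
Q(M, k) = 2*k²*(-1 + M) (Q(M, k) = k*((-1 + M)*(2*k)) = k*(2*k*(-1 + M)) = 2*k²*(-1 + M))
l(G, T) = -40 + 8*G²*(-1 + T) (l(G, T) = -24 + 4*(2*G²*(-1 + T) - 4) = -24 + 4*(-4 + 2*G²*(-1 + T)) = -24 + (-16 + 8*G²*(-1 + T)) = -40 + 8*G²*(-1 + T))
-49114 + l(-118, P(3)) = -49114 + (-40 + 8*(-118)²*(-1 - 10)) = -49114 + (-40 + 8*13924*(-11)) = -49114 + (-40 - 1225312) = -49114 - 1225352 = -1274466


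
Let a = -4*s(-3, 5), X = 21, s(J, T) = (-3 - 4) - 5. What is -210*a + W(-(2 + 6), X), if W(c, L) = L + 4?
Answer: -10055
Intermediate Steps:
s(J, T) = -12 (s(J, T) = -7 - 5 = -12)
W(c, L) = 4 + L
a = 48 (a = -4*(-12) = 48)
-210*a + W(-(2 + 6), X) = -210*48 + (4 + 21) = -10080 + 25 = -10055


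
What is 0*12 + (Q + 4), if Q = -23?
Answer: -19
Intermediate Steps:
0*12 + (Q + 4) = 0*12 + (-23 + 4) = 0 - 19 = -19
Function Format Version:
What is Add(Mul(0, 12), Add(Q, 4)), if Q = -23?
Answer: -19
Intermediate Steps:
Add(Mul(0, 12), Add(Q, 4)) = Add(Mul(0, 12), Add(-23, 4)) = Add(0, -19) = -19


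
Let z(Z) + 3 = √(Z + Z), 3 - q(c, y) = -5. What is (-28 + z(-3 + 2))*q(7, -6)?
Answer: -248 + 8*I*√2 ≈ -248.0 + 11.314*I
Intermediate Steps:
q(c, y) = 8 (q(c, y) = 3 - 1*(-5) = 3 + 5 = 8)
z(Z) = -3 + √2*√Z (z(Z) = -3 + √(Z + Z) = -3 + √(2*Z) = -3 + √2*√Z)
(-28 + z(-3 + 2))*q(7, -6) = (-28 + (-3 + √2*√(-3 + 2)))*8 = (-28 + (-3 + √2*√(-1)))*8 = (-28 + (-3 + √2*I))*8 = (-28 + (-3 + I*√2))*8 = (-31 + I*√2)*8 = -248 + 8*I*√2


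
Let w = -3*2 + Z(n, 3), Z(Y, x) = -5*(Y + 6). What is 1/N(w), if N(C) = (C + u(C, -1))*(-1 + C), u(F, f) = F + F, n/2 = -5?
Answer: 1/546 ≈ 0.0018315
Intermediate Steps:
n = -10 (n = 2*(-5) = -10)
Z(Y, x) = -30 - 5*Y (Z(Y, x) = -5*(6 + Y) = -30 - 5*Y)
w = 14 (w = -3*2 + (-30 - 5*(-10)) = -6 + (-30 + 50) = -6 + 20 = 14)
u(F, f) = 2*F
N(C) = 3*C*(-1 + C) (N(C) = (C + 2*C)*(-1 + C) = (3*C)*(-1 + C) = 3*C*(-1 + C))
1/N(w) = 1/(3*14*(-1 + 14)) = 1/(3*14*13) = 1/546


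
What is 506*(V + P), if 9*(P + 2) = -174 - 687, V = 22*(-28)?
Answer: -1083346/3 ≈ -3.6112e+5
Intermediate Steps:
V = -616
P = -293/3 (P = -2 + (-174 - 687)/9 = -2 + (⅑)*(-861) = -2 - 287/3 = -293/3 ≈ -97.667)
506*(V + P) = 506*(-616 - 293/3) = 506*(-2141/3) = -1083346/3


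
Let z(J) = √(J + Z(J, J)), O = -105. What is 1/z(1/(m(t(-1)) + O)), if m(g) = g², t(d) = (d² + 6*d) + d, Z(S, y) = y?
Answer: -I*√138/2 ≈ -5.8737*I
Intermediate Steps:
t(d) = d² + 7*d
z(J) = √2*√J (z(J) = √(J + J) = √(2*J) = √2*√J)
1/z(1/(m(t(-1)) + O)) = 1/(√2*√(1/((-(7 - 1))² - 105))) = 1/(√2*√(1/((-1*6)² - 105))) = 1/(√2*√(1/((-6)² - 105))) = 1/(√2*√(1/(36 - 105))) = 1/(√2*√(1/(-69))) = 1/(√2*√(-1/69)) = 1/(√2*(I*√69/69)) = 1/(I*√138/69) = -I*√138/2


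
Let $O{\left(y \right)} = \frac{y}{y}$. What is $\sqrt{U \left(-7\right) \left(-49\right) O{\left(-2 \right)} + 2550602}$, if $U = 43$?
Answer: $81 \sqrt{391} \approx 1601.7$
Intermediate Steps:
$O{\left(y \right)} = 1$
$\sqrt{U \left(-7\right) \left(-49\right) O{\left(-2 \right)} + 2550602} = \sqrt{43 \left(-7\right) \left(-49\right) 1 + 2550602} = \sqrt{\left(-301\right) \left(-49\right) 1 + 2550602} = \sqrt{14749 \cdot 1 + 2550602} = \sqrt{14749 + 2550602} = \sqrt{2565351} = 81 \sqrt{391}$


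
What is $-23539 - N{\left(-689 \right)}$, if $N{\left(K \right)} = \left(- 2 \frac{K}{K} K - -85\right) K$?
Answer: $984468$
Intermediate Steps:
$N{\left(K \right)} = K \left(85 - 2 K\right)$ ($N{\left(K \right)} = \left(\left(-2\right) 1 K + 85\right) K = \left(- 2 K + 85\right) K = \left(85 - 2 K\right) K = K \left(85 - 2 K\right)$)
$-23539 - N{\left(-689 \right)} = -23539 - - 689 \left(85 - -1378\right) = -23539 - - 689 \left(85 + 1378\right) = -23539 - \left(-689\right) 1463 = -23539 - -1008007 = -23539 + 1008007 = 984468$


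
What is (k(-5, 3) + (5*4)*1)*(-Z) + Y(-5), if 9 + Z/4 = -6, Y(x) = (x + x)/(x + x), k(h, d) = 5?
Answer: 1501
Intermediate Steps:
Y(x) = 1 (Y(x) = (2*x)/((2*x)) = (2*x)*(1/(2*x)) = 1)
Z = -60 (Z = -36 + 4*(-6) = -36 - 24 = -60)
(k(-5, 3) + (5*4)*1)*(-Z) + Y(-5) = (5 + (5*4)*1)*(-1*(-60)) + 1 = (5 + 20*1)*60 + 1 = (5 + 20)*60 + 1 = 25*60 + 1 = 1500 + 1 = 1501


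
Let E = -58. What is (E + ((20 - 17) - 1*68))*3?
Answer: -369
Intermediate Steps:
(E + ((20 - 17) - 1*68))*3 = (-58 + ((20 - 17) - 1*68))*3 = (-58 + (3 - 68))*3 = (-58 - 65)*3 = -123*3 = -369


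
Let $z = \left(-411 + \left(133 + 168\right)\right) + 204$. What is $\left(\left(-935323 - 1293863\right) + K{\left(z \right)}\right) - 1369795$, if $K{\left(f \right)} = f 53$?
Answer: $-3593999$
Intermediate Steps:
$z = 94$ ($z = \left(-411 + 301\right) + 204 = -110 + 204 = 94$)
$K{\left(f \right)} = 53 f$
$\left(\left(-935323 - 1293863\right) + K{\left(z \right)}\right) - 1369795 = \left(\left(-935323 - 1293863\right) + 53 \cdot 94\right) - 1369795 = \left(-2229186 + 4982\right) - 1369795 = -2224204 - 1369795 = -3593999$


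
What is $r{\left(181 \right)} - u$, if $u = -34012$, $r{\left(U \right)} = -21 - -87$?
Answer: $34078$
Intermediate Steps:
$r{\left(U \right)} = 66$ ($r{\left(U \right)} = -21 + 87 = 66$)
$r{\left(181 \right)} - u = 66 - -34012 = 66 + 34012 = 34078$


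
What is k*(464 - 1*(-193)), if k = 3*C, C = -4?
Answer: -7884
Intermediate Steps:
k = -12 (k = 3*(-4) = -12)
k*(464 - 1*(-193)) = -12*(464 - 1*(-193)) = -12*(464 + 193) = -12*657 = -7884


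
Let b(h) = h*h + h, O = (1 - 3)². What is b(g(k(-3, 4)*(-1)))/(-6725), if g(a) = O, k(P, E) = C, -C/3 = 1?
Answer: -4/1345 ≈ -0.0029740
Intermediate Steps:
C = -3 (C = -3*1 = -3)
k(P, E) = -3
O = 4 (O = (-2)² = 4)
g(a) = 4
b(h) = h + h² (b(h) = h² + h = h + h²)
b(g(k(-3, 4)*(-1)))/(-6725) = (4*(1 + 4))/(-6725) = (4*5)*(-1/6725) = 20*(-1/6725) = -4/1345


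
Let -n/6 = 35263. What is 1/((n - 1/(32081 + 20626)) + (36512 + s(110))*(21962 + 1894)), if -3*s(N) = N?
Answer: 52707/45852137037617 ≈ 1.1495e-9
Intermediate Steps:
n = -211578 (n = -6*35263 = -211578)
s(N) = -N/3
1/((n - 1/(32081 + 20626)) + (36512 + s(110))*(21962 + 1894)) = 1/((-211578 - 1/(32081 + 20626)) + (36512 - 1/3*110)*(21962 + 1894)) = 1/((-211578 - 1/52707) + (36512 - 110/3)*23856) = 1/((-211578 - 1*1/52707) + (109426/3)*23856) = 1/((-211578 - 1/52707) + 870155552) = 1/(-11151641647/52707 + 870155552) = 1/(45852137037617/52707) = 52707/45852137037617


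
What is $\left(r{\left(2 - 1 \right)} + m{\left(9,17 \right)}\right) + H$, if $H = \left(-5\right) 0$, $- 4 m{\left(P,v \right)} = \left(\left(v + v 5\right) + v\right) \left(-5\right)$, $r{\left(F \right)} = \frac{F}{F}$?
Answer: $\frac{599}{4} \approx 149.75$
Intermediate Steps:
$r{\left(F \right)} = 1$
$m{\left(P,v \right)} = \frac{35 v}{4}$ ($m{\left(P,v \right)} = - \frac{\left(\left(v + v 5\right) + v\right) \left(-5\right)}{4} = - \frac{\left(\left(v + 5 v\right) + v\right) \left(-5\right)}{4} = - \frac{\left(6 v + v\right) \left(-5\right)}{4} = - \frac{7 v \left(-5\right)}{4} = - \frac{\left(-35\right) v}{4} = \frac{35 v}{4}$)
$H = 0$
$\left(r{\left(2 - 1 \right)} + m{\left(9,17 \right)}\right) + H = \left(1 + \frac{35}{4} \cdot 17\right) + 0 = \left(1 + \frac{595}{4}\right) + 0 = \frac{599}{4} + 0 = \frac{599}{4}$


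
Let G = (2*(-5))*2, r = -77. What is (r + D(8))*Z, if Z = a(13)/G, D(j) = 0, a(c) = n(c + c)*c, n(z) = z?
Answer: 13013/10 ≈ 1301.3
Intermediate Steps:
G = -20 (G = -10*2 = -20)
a(c) = 2*c² (a(c) = (c + c)*c = (2*c)*c = 2*c²)
Z = -169/10 (Z = (2*13²)/(-20) = (2*169)*(-1/20) = 338*(-1/20) = -169/10 ≈ -16.900)
(r + D(8))*Z = (-77 + 0)*(-169/10) = -77*(-169/10) = 13013/10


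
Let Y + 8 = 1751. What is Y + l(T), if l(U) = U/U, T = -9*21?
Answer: 1744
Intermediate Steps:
Y = 1743 (Y = -8 + 1751 = 1743)
T = -189
l(U) = 1
Y + l(T) = 1743 + 1 = 1744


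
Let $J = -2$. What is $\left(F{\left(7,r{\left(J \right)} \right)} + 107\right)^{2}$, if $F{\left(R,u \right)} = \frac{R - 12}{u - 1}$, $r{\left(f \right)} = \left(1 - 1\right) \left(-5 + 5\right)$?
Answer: $12544$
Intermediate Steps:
$r{\left(f \right)} = 0$ ($r{\left(f \right)} = 0 \cdot 0 = 0$)
$F{\left(R,u \right)} = \frac{-12 + R}{-1 + u}$
$\left(F{\left(7,r{\left(J \right)} \right)} + 107\right)^{2} = \left(\frac{-12 + 7}{-1 + 0} + 107\right)^{2} = \left(\frac{1}{-1} \left(-5\right) + 107\right)^{2} = \left(\left(-1\right) \left(-5\right) + 107\right)^{2} = \left(5 + 107\right)^{2} = 112^{2} = 12544$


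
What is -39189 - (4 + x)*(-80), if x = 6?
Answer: -38389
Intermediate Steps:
-39189 - (4 + x)*(-80) = -39189 - (4 + 6)*(-80) = -39189 - 10*(-80) = -39189 - 1*(-800) = -39189 + 800 = -38389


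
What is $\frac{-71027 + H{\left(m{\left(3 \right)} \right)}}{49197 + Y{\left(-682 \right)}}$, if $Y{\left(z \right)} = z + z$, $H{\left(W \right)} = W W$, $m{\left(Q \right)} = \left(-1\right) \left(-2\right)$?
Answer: $- \frac{71023}{47833} \approx -1.4848$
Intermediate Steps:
$m{\left(Q \right)} = 2$
$H{\left(W \right)} = W^{2}$
$Y{\left(z \right)} = 2 z$
$\frac{-71027 + H{\left(m{\left(3 \right)} \right)}}{49197 + Y{\left(-682 \right)}} = \frac{-71027 + 2^{2}}{49197 + 2 \left(-682\right)} = \frac{-71027 + 4}{49197 - 1364} = - \frac{71023}{47833}$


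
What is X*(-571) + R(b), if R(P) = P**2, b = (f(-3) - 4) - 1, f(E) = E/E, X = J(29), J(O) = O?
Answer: -16543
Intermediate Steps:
X = 29
f(E) = 1
b = -4 (b = (1 - 4) - 1 = -3 - 1 = -4)
X*(-571) + R(b) = 29*(-571) + (-4)**2 = -16559 + 16 = -16543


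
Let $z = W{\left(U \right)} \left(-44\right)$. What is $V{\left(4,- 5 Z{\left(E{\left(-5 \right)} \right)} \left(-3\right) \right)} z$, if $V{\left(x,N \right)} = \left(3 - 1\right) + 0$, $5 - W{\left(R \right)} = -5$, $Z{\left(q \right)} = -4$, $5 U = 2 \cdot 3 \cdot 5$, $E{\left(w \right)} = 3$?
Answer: $-880$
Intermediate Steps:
$U = 6$ ($U = \frac{2 \cdot 3 \cdot 5}{5} = \frac{6 \cdot 5}{5} = \frac{1}{5} \cdot 30 = 6$)
$W{\left(R \right)} = 10$ ($W{\left(R \right)} = 5 - -5 = 5 + 5 = 10$)
$z = -440$ ($z = 10 \left(-44\right) = -440$)
$V{\left(x,N \right)} = 2$ ($V{\left(x,N \right)} = 2 + 0 = 2$)
$V{\left(4,- 5 Z{\left(E{\left(-5 \right)} \right)} \left(-3\right) \right)} z = 2 \left(-440\right) = -880$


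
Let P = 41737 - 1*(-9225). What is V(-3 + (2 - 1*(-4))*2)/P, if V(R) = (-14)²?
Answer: 98/25481 ≈ 0.0038460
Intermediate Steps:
P = 50962 (P = 41737 + 9225 = 50962)
V(R) = 196
V(-3 + (2 - 1*(-4))*2)/P = 196/50962 = 196*(1/50962) = 98/25481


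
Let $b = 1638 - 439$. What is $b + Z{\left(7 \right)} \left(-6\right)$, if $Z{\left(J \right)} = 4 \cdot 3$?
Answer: $1127$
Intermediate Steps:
$Z{\left(J \right)} = 12$
$b = 1199$
$b + Z{\left(7 \right)} \left(-6\right) = 1199 + 12 \left(-6\right) = 1199 - 72 = 1127$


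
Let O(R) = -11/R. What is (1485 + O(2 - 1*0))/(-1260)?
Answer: -2959/2520 ≈ -1.1742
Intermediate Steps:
(1485 + O(2 - 1*0))/(-1260) = (1485 - 11/(2 - 1*0))/(-1260) = (1485 - 11/(2 + 0))*(-1/1260) = (1485 - 11/2)*(-1/1260) = (2959/2)*(-1/1260) = -2959/2520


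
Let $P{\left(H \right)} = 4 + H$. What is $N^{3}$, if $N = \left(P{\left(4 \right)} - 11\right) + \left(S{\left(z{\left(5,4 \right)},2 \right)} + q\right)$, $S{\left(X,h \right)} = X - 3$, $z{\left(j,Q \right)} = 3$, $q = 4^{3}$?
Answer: $226981$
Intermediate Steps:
$q = 64$
$S{\left(X,h \right)} = -3 + X$
$N = 61$ ($N = \left(\left(4 + 4\right) - 11\right) + \left(\left(-3 + 3\right) + 64\right) = \left(8 - 11\right) + \left(0 + 64\right) = -3 + 64 = 61$)
$N^{3} = 61^{3} = 226981$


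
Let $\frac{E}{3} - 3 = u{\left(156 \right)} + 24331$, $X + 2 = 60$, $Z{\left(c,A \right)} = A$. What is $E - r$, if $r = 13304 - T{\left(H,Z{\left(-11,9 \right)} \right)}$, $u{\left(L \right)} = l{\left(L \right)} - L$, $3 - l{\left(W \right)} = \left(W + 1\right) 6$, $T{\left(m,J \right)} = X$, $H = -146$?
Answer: $56471$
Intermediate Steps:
$X = 58$ ($X = -2 + 60 = 58$)
$T{\left(m,J \right)} = 58$
$l{\left(W \right)} = -3 - 6 W$ ($l{\left(W \right)} = 3 - \left(W + 1\right) 6 = 3 - \left(1 + W\right) 6 = 3 - \left(6 + 6 W\right) = -3 - 6 W$)
$u{\left(L \right)} = -3 - 7 L$ ($u{\left(L \right)} = \left(-3 - 6 L\right) - L = -3 - 7 L$)
$r = 13246$ ($r = 13304 - 58 = 13246$)
$E = 69717$ ($E = 9 + 3 \left(\left(-3 - 1092\right) + 24331\right) = 9 + 3 \left(-1095 + 24331\right) = 9 + 3 \cdot 23236 = 9 + 69708 = 69717$)
$E - r = 69717 - 13246 = 56471$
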